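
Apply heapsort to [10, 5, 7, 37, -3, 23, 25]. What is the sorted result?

Build heap: [37, 10, 25, 5, -3, 23, 7]
Extract 37: [25, 10, 23, 5, -3, 7, 37]
Extract 25: [23, 10, 7, 5, -3, 25, 37]
Extract 23: [10, 5, 7, -3, 23, 25, 37]
Extract 10: [7, 5, -3, 10, 23, 25, 37]
Extract 7: [5, -3, 7, 10, 23, 25, 37]
Extract 5: [-3, 5, 7, 10, 23, 25, 37]


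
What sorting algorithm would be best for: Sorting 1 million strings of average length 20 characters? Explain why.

Best choice: MSD radix sort or Mergesort
Reason: MSD radix sort is a non-comparison sort that buckets the strings by successive character positions, running in time proportional to the total number of characters examined rather than O(n log n) string comparisons; mergesort is a stable O(n log n)-comparison alternative that works for arbitrary variable-length keys


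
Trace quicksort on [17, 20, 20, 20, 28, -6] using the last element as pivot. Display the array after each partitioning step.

Partition 1: pivot=-6 at index 0 -> [-6, 20, 20, 20, 28, 17]
Partition 2: pivot=17 at index 1 -> [-6, 17, 20, 20, 28, 20]
Partition 3: pivot=20 at index 4 -> [-6, 17, 20, 20, 20, 28]
Partition 4: pivot=20 at index 3 -> [-6, 17, 20, 20, 20, 28]


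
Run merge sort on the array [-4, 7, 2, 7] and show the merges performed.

Divide and conquer:
  Merge [-4] + [7] -> [-4, 7]
  Merge [2] + [7] -> [2, 7]
  Merge [-4, 7] + [2, 7] -> [-4, 2, 7, 7]


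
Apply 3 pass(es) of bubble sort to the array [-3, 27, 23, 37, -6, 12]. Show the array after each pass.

After pass 1: [-3, 23, 27, -6, 12, 37] (3 swaps)
After pass 2: [-3, 23, -6, 12, 27, 37] (2 swaps)
After pass 3: [-3, -6, 12, 23, 27, 37] (2 swaps)
Total swaps: 7


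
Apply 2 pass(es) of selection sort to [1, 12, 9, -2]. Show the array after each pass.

Pass 1: Select minimum -2 at index 3, swap -> [-2, 12, 9, 1]
Pass 2: Select minimum 1 at index 3, swap -> [-2, 1, 9, 12]


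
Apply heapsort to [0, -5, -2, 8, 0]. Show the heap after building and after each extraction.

Build heap: [8, 0, -2, -5, 0]
Extract 8: [0, 0, -2, -5, 8]
Extract 0: [0, -5, -2, 0, 8]
Extract 0: [-2, -5, 0, 0, 8]
Extract -2: [-5, -2, 0, 0, 8]


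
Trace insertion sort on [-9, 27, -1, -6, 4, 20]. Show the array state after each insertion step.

First element -9 is already 'sorted'
Insert 27: shifted 0 elements -> [-9, 27, -1, -6, 4, 20]
Insert -1: shifted 1 elements -> [-9, -1, 27, -6, 4, 20]
Insert -6: shifted 2 elements -> [-9, -6, -1, 27, 4, 20]
Insert 4: shifted 1 elements -> [-9, -6, -1, 4, 27, 20]
Insert 20: shifted 1 elements -> [-9, -6, -1, 4, 20, 27]


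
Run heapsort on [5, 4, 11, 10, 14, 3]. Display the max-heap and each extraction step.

Build heap: [14, 10, 11, 5, 4, 3]
Extract 14: [11, 10, 3, 5, 4, 14]
Extract 11: [10, 5, 3, 4, 11, 14]
Extract 10: [5, 4, 3, 10, 11, 14]
Extract 5: [4, 3, 5, 10, 11, 14]
Extract 4: [3, 4, 5, 10, 11, 14]


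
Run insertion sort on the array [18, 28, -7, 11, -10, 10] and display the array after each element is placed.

First element 18 is already 'sorted'
Insert 28: shifted 0 elements -> [18, 28, -7, 11, -10, 10]
Insert -7: shifted 2 elements -> [-7, 18, 28, 11, -10, 10]
Insert 11: shifted 2 elements -> [-7, 11, 18, 28, -10, 10]
Insert -10: shifted 4 elements -> [-10, -7, 11, 18, 28, 10]
Insert 10: shifted 3 elements -> [-10, -7, 10, 11, 18, 28]


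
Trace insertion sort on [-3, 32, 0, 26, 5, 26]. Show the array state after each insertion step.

First element -3 is already 'sorted'
Insert 32: shifted 0 elements -> [-3, 32, 0, 26, 5, 26]
Insert 0: shifted 1 elements -> [-3, 0, 32, 26, 5, 26]
Insert 26: shifted 1 elements -> [-3, 0, 26, 32, 5, 26]
Insert 5: shifted 2 elements -> [-3, 0, 5, 26, 32, 26]
Insert 26: shifted 1 elements -> [-3, 0, 5, 26, 26, 32]


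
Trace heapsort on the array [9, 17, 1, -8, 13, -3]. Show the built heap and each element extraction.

Build heap: [17, 13, 1, -8, 9, -3]
Extract 17: [13, 9, 1, -8, -3, 17]
Extract 13: [9, -3, 1, -8, 13, 17]
Extract 9: [1, -3, -8, 9, 13, 17]
Extract 1: [-3, -8, 1, 9, 13, 17]
Extract -3: [-8, -3, 1, 9, 13, 17]


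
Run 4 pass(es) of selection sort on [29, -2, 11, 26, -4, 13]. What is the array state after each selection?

Pass 1: Select minimum -4 at index 4, swap -> [-4, -2, 11, 26, 29, 13]
Pass 2: Select minimum -2 at index 1, swap -> [-4, -2, 11, 26, 29, 13]
Pass 3: Select minimum 11 at index 2, swap -> [-4, -2, 11, 26, 29, 13]
Pass 4: Select minimum 13 at index 5, swap -> [-4, -2, 11, 13, 29, 26]


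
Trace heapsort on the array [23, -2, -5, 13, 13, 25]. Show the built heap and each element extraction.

Build heap: [25, 13, 23, -2, 13, -5]
Extract 25: [23, 13, -5, -2, 13, 25]
Extract 23: [13, 13, -5, -2, 23, 25]
Extract 13: [13, -2, -5, 13, 23, 25]
Extract 13: [-2, -5, 13, 13, 23, 25]
Extract -2: [-5, -2, 13, 13, 23, 25]


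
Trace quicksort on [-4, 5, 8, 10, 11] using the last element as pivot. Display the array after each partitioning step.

Partition 1: pivot=11 at index 4 -> [-4, 5, 8, 10, 11]
Partition 2: pivot=10 at index 3 -> [-4, 5, 8, 10, 11]
Partition 3: pivot=8 at index 2 -> [-4, 5, 8, 10, 11]
Partition 4: pivot=5 at index 1 -> [-4, 5, 8, 10, 11]


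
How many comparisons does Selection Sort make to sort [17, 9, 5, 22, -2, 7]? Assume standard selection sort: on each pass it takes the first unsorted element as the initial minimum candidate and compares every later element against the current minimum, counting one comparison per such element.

Pass 1: scan indices 1..5 for the minimum = 5 comparison(s); min is -2, place at index 0 -> [-2, 9, 5, 22, 17, 7]
Pass 2: scan indices 2..5 for the minimum = 4 comparison(s); min is 5, place at index 1 -> [-2, 5, 9, 22, 17, 7]
Pass 3: scan indices 3..5 for the minimum = 3 comparison(s); min is 7, place at index 2 -> [-2, 5, 7, 22, 17, 9]
Pass 4: scan indices 4..5 for the minimum = 2 comparison(s); min is 9, place at index 3 -> [-2, 5, 7, 9, 17, 22]
Pass 5: scan indices 5..5 for the minimum = 1 comparison(s); min is 17, place at index 4 -> [-2, 5, 7, 9, 17, 22]
Selection sort always scans the whole unsorted suffix, so the count is (n-1) + (n-2) + ... + 1 = n(n-1)/2 = 6*5/2 = 15 regardless of the input order.
Total comparisons: 5 + 4 + 3 + 2 + 1 = 15


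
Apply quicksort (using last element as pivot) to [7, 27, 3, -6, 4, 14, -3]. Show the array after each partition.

Partition 1: pivot=-3 at index 1 -> [-6, -3, 3, 7, 4, 14, 27]
Partition 2: pivot=27 at index 6 -> [-6, -3, 3, 7, 4, 14, 27]
Partition 3: pivot=14 at index 5 -> [-6, -3, 3, 7, 4, 14, 27]
Partition 4: pivot=4 at index 3 -> [-6, -3, 3, 4, 7, 14, 27]


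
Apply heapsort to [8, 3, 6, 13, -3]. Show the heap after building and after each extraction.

Build heap: [13, 8, 6, 3, -3]
Extract 13: [8, 3, 6, -3, 13]
Extract 8: [6, 3, -3, 8, 13]
Extract 6: [3, -3, 6, 8, 13]
Extract 3: [-3, 3, 6, 8, 13]


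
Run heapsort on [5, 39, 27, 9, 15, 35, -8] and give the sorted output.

Build heap: [39, 15, 35, 9, 5, 27, -8]
Extract 39: [35, 15, 27, 9, 5, -8, 39]
Extract 35: [27, 15, -8, 9, 5, 35, 39]
Extract 27: [15, 9, -8, 5, 27, 35, 39]
Extract 15: [9, 5, -8, 15, 27, 35, 39]
Extract 9: [5, -8, 9, 15, 27, 35, 39]
Extract 5: [-8, 5, 9, 15, 27, 35, 39]


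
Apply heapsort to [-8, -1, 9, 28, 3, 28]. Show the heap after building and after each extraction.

Build heap: [28, 3, 28, -1, -8, 9]
Extract 28: [28, 3, 9, -1, -8, 28]
Extract 28: [9, 3, -8, -1, 28, 28]
Extract 9: [3, -1, -8, 9, 28, 28]
Extract 3: [-1, -8, 3, 9, 28, 28]
Extract -1: [-8, -1, 3, 9, 28, 28]


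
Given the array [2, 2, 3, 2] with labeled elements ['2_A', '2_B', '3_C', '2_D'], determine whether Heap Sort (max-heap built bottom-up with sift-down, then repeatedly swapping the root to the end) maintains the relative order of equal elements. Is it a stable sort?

Trace Heap Sort on the labeled array (the key is the number; the letter only tracks identity):
  Build max-heap: [3_C, 2_B, 2_A, 2_D]
  Swap root 3_C to index 3, re-heapify first 3 -> [2_D, 2_B, 2_A, 3_C]
  Swap root 2_D to index 2, re-heapify first 2 -> [2_A, 2_B, 2_D, 3_C]
  Swap root 2_A to index 1, re-heapify first 1 -> [2_B, 2_A, 2_D, 3_C]
Final order: [2_B, 2_A, 2_D, 3_C]
Equal keys:
  value 2: originally 2_A, 2_B, 2_D; after sorting 2_B, 2_A, 2_D -> order changed
Equal keys were reordered, so Heap Sort is not stable: heap construction and root-to-end swaps move elements without regard to the original order of equal keys. (One such input is enough; an unstable sort may happen to preserve order on other inputs, but it gives no guarantee.)
Answer: Not stable


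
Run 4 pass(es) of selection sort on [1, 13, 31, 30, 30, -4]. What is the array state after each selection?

Pass 1: Select minimum -4 at index 5, swap -> [-4, 13, 31, 30, 30, 1]
Pass 2: Select minimum 1 at index 5, swap -> [-4, 1, 31, 30, 30, 13]
Pass 3: Select minimum 13 at index 5, swap -> [-4, 1, 13, 30, 30, 31]
Pass 4: Select minimum 30 at index 3, swap -> [-4, 1, 13, 30, 30, 31]


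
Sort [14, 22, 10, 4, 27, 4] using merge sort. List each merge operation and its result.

Divide and conquer:
  Merge [22] + [10] -> [10, 22]
  Merge [14] + [10, 22] -> [10, 14, 22]
  Merge [27] + [4] -> [4, 27]
  Merge [4] + [4, 27] -> [4, 4, 27]
  Merge [10, 14, 22] + [4, 4, 27] -> [4, 4, 10, 14, 22, 27]


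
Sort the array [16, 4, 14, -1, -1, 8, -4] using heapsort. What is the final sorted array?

Build heap: [16, 4, 14, -1, -1, 8, -4]
Extract 16: [14, 4, 8, -1, -1, -4, 16]
Extract 14: [8, 4, -4, -1, -1, 14, 16]
Extract 8: [4, -1, -4, -1, 8, 14, 16]
Extract 4: [-1, -1, -4, 4, 8, 14, 16]
Extract -1: [-1, -4, -1, 4, 8, 14, 16]
Extract -1: [-4, -1, -1, 4, 8, 14, 16]


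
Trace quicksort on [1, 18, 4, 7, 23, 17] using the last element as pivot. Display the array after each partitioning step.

Partition 1: pivot=17 at index 3 -> [1, 4, 7, 17, 23, 18]
Partition 2: pivot=7 at index 2 -> [1, 4, 7, 17, 23, 18]
Partition 3: pivot=4 at index 1 -> [1, 4, 7, 17, 23, 18]
Partition 4: pivot=18 at index 4 -> [1, 4, 7, 17, 18, 23]


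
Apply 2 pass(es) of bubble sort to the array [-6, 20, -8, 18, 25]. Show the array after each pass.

After pass 1: [-6, -8, 18, 20, 25] (2 swaps)
After pass 2: [-8, -6, 18, 20, 25] (1 swaps)
Total swaps: 3


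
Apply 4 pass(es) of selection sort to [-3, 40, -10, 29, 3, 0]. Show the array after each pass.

Pass 1: Select minimum -10 at index 2, swap -> [-10, 40, -3, 29, 3, 0]
Pass 2: Select minimum -3 at index 2, swap -> [-10, -3, 40, 29, 3, 0]
Pass 3: Select minimum 0 at index 5, swap -> [-10, -3, 0, 29, 3, 40]
Pass 4: Select minimum 3 at index 4, swap -> [-10, -3, 0, 3, 29, 40]


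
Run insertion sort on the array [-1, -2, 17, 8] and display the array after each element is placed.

First element -1 is already 'sorted'
Insert -2: shifted 1 elements -> [-2, -1, 17, 8]
Insert 17: shifted 0 elements -> [-2, -1, 17, 8]
Insert 8: shifted 1 elements -> [-2, -1, 8, 17]


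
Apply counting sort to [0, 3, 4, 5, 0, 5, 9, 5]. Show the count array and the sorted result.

Count array: [2, 0, 0, 1, 1, 3, 0, 0, 0, 1]
(count[i] = number of elements equal to i)
Cumulative count: [2, 2, 2, 3, 4, 7, 7, 7, 7, 8]
Sorted: [0, 0, 3, 4, 5, 5, 5, 9]


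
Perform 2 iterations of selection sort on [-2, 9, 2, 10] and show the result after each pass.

Pass 1: Select minimum -2 at index 0, swap -> [-2, 9, 2, 10]
Pass 2: Select minimum 2 at index 2, swap -> [-2, 2, 9, 10]


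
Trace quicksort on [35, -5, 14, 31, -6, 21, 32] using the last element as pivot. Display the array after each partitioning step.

Partition 1: pivot=32 at index 5 -> [-5, 14, 31, -6, 21, 32, 35]
Partition 2: pivot=21 at index 3 -> [-5, 14, -6, 21, 31, 32, 35]
Partition 3: pivot=-6 at index 0 -> [-6, 14, -5, 21, 31, 32, 35]
Partition 4: pivot=-5 at index 1 -> [-6, -5, 14, 21, 31, 32, 35]


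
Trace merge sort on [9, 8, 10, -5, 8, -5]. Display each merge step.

Divide and conquer:
  Merge [8] + [10] -> [8, 10]
  Merge [9] + [8, 10] -> [8, 9, 10]
  Merge [8] + [-5] -> [-5, 8]
  Merge [-5] + [-5, 8] -> [-5, -5, 8]
  Merge [8, 9, 10] + [-5, -5, 8] -> [-5, -5, 8, 8, 9, 10]


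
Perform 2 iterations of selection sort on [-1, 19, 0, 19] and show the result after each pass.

Pass 1: Select minimum -1 at index 0, swap -> [-1, 19, 0, 19]
Pass 2: Select minimum 0 at index 2, swap -> [-1, 0, 19, 19]


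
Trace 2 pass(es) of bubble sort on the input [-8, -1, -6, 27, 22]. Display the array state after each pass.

After pass 1: [-8, -6, -1, 22, 27] (2 swaps)
After pass 2: [-8, -6, -1, 22, 27] (0 swaps)
Total swaps: 2


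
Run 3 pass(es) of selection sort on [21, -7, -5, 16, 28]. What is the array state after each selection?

Pass 1: Select minimum -7 at index 1, swap -> [-7, 21, -5, 16, 28]
Pass 2: Select minimum -5 at index 2, swap -> [-7, -5, 21, 16, 28]
Pass 3: Select minimum 16 at index 3, swap -> [-7, -5, 16, 21, 28]


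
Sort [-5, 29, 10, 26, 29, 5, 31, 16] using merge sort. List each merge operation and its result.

Divide and conquer:
  Merge [-5] + [29] -> [-5, 29]
  Merge [10] + [26] -> [10, 26]
  Merge [-5, 29] + [10, 26] -> [-5, 10, 26, 29]
  Merge [29] + [5] -> [5, 29]
  Merge [31] + [16] -> [16, 31]
  Merge [5, 29] + [16, 31] -> [5, 16, 29, 31]
  Merge [-5, 10, 26, 29] + [5, 16, 29, 31] -> [-5, 5, 10, 16, 26, 29, 29, 31]


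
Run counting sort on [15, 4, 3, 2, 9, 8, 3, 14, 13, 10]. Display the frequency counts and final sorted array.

Count array: [0, 0, 1, 2, 1, 0, 0, 0, 1, 1, 1, 0, 0, 1, 1, 1]
(count[i] = number of elements equal to i)
Cumulative count: [0, 0, 1, 3, 4, 4, 4, 4, 5, 6, 7, 7, 7, 8, 9, 10]
Sorted: [2, 3, 3, 4, 8, 9, 10, 13, 14, 15]


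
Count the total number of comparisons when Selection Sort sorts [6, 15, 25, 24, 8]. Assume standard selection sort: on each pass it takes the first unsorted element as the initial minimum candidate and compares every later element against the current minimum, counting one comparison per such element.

Pass 1: scan indices 1..4 for the minimum = 4 comparison(s); min is 6, place at index 0 -> [6, 15, 25, 24, 8]
Pass 2: scan indices 2..4 for the minimum = 3 comparison(s); min is 8, place at index 1 -> [6, 8, 25, 24, 15]
Pass 3: scan indices 3..4 for the minimum = 2 comparison(s); min is 15, place at index 2 -> [6, 8, 15, 24, 25]
Pass 4: scan indices 4..4 for the minimum = 1 comparison(s); min is 24, place at index 3 -> [6, 8, 15, 24, 25]
Selection sort always scans the whole unsorted suffix, so the count is (n-1) + (n-2) + ... + 1 = n(n-1)/2 = 5*4/2 = 10 regardless of the input order.
Total comparisons: 4 + 3 + 2 + 1 = 10


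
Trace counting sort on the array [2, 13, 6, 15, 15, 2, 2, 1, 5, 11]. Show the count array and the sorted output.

Count array: [0, 1, 3, 0, 0, 1, 1, 0, 0, 0, 0, 1, 0, 1, 0, 2]
(count[i] = number of elements equal to i)
Cumulative count: [0, 1, 4, 4, 4, 5, 6, 6, 6, 6, 6, 7, 7, 8, 8, 10]
Sorted: [1, 2, 2, 2, 5, 6, 11, 13, 15, 15]


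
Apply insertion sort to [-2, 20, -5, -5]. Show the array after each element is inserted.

First element -2 is already 'sorted'
Insert 20: shifted 0 elements -> [-2, 20, -5, -5]
Insert -5: shifted 2 elements -> [-5, -2, 20, -5]
Insert -5: shifted 2 elements -> [-5, -5, -2, 20]


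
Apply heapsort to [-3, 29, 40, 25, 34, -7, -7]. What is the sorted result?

Build heap: [40, 34, -3, 25, 29, -7, -7]
Extract 40: [34, 29, -3, 25, -7, -7, 40]
Extract 34: [29, 25, -3, -7, -7, 34, 40]
Extract 29: [25, -7, -3, -7, 29, 34, 40]
Extract 25: [-3, -7, -7, 25, 29, 34, 40]
Extract -3: [-7, -7, -3, 25, 29, 34, 40]
Extract -7: [-7, -7, -3, 25, 29, 34, 40]


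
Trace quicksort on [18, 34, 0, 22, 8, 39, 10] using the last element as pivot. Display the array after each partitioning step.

Partition 1: pivot=10 at index 2 -> [0, 8, 10, 22, 34, 39, 18]
Partition 2: pivot=8 at index 1 -> [0, 8, 10, 22, 34, 39, 18]
Partition 3: pivot=18 at index 3 -> [0, 8, 10, 18, 34, 39, 22]
Partition 4: pivot=22 at index 4 -> [0, 8, 10, 18, 22, 39, 34]
Partition 5: pivot=34 at index 5 -> [0, 8, 10, 18, 22, 34, 39]


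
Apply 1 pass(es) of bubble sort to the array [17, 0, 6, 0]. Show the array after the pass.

After pass 1: [0, 6, 0, 17] (3 swaps)
Total swaps: 3


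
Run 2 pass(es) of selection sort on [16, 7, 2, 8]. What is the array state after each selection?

Pass 1: Select minimum 2 at index 2, swap -> [2, 7, 16, 8]
Pass 2: Select minimum 7 at index 1, swap -> [2, 7, 16, 8]


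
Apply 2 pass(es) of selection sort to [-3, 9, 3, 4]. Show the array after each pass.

Pass 1: Select minimum -3 at index 0, swap -> [-3, 9, 3, 4]
Pass 2: Select minimum 3 at index 2, swap -> [-3, 3, 9, 4]


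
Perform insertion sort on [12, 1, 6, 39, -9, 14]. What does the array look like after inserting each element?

First element 12 is already 'sorted'
Insert 1: shifted 1 elements -> [1, 12, 6, 39, -9, 14]
Insert 6: shifted 1 elements -> [1, 6, 12, 39, -9, 14]
Insert 39: shifted 0 elements -> [1, 6, 12, 39, -9, 14]
Insert -9: shifted 4 elements -> [-9, 1, 6, 12, 39, 14]
Insert 14: shifted 1 elements -> [-9, 1, 6, 12, 14, 39]


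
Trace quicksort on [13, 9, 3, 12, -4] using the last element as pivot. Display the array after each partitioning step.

Partition 1: pivot=-4 at index 0 -> [-4, 9, 3, 12, 13]
Partition 2: pivot=13 at index 4 -> [-4, 9, 3, 12, 13]
Partition 3: pivot=12 at index 3 -> [-4, 9, 3, 12, 13]
Partition 4: pivot=3 at index 1 -> [-4, 3, 9, 12, 13]


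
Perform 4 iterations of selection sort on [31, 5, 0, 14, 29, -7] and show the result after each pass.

Pass 1: Select minimum -7 at index 5, swap -> [-7, 5, 0, 14, 29, 31]
Pass 2: Select minimum 0 at index 2, swap -> [-7, 0, 5, 14, 29, 31]
Pass 3: Select minimum 5 at index 2, swap -> [-7, 0, 5, 14, 29, 31]
Pass 4: Select minimum 14 at index 3, swap -> [-7, 0, 5, 14, 29, 31]


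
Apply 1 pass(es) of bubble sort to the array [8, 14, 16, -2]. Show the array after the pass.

After pass 1: [8, 14, -2, 16] (1 swaps)
Total swaps: 1


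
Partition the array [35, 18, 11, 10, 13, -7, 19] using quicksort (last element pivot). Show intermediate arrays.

Partition 1: pivot=19 at index 5 -> [18, 11, 10, 13, -7, 19, 35]
Partition 2: pivot=-7 at index 0 -> [-7, 11, 10, 13, 18, 19, 35]
Partition 3: pivot=18 at index 4 -> [-7, 11, 10, 13, 18, 19, 35]
Partition 4: pivot=13 at index 3 -> [-7, 11, 10, 13, 18, 19, 35]
Partition 5: pivot=10 at index 1 -> [-7, 10, 11, 13, 18, 19, 35]


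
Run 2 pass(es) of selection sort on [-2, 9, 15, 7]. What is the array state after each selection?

Pass 1: Select minimum -2 at index 0, swap -> [-2, 9, 15, 7]
Pass 2: Select minimum 7 at index 3, swap -> [-2, 7, 15, 9]


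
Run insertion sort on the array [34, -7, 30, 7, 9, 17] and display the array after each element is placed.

First element 34 is already 'sorted'
Insert -7: shifted 1 elements -> [-7, 34, 30, 7, 9, 17]
Insert 30: shifted 1 elements -> [-7, 30, 34, 7, 9, 17]
Insert 7: shifted 2 elements -> [-7, 7, 30, 34, 9, 17]
Insert 9: shifted 2 elements -> [-7, 7, 9, 30, 34, 17]
Insert 17: shifted 2 elements -> [-7, 7, 9, 17, 30, 34]


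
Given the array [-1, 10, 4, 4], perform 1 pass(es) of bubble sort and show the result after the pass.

After pass 1: [-1, 4, 4, 10] (2 swaps)
Total swaps: 2


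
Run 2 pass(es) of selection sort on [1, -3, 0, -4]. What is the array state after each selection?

Pass 1: Select minimum -4 at index 3, swap -> [-4, -3, 0, 1]
Pass 2: Select minimum -3 at index 1, swap -> [-4, -3, 0, 1]


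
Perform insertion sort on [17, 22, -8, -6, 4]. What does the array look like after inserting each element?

First element 17 is already 'sorted'
Insert 22: shifted 0 elements -> [17, 22, -8, -6, 4]
Insert -8: shifted 2 elements -> [-8, 17, 22, -6, 4]
Insert -6: shifted 2 elements -> [-8, -6, 17, 22, 4]
Insert 4: shifted 2 elements -> [-8, -6, 4, 17, 22]


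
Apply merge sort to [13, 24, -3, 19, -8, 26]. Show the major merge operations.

Divide and conquer:
  Merge [24] + [-3] -> [-3, 24]
  Merge [13] + [-3, 24] -> [-3, 13, 24]
  Merge [-8] + [26] -> [-8, 26]
  Merge [19] + [-8, 26] -> [-8, 19, 26]
  Merge [-3, 13, 24] + [-8, 19, 26] -> [-8, -3, 13, 19, 24, 26]


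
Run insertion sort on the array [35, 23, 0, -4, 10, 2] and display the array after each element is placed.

First element 35 is already 'sorted'
Insert 23: shifted 1 elements -> [23, 35, 0, -4, 10, 2]
Insert 0: shifted 2 elements -> [0, 23, 35, -4, 10, 2]
Insert -4: shifted 3 elements -> [-4, 0, 23, 35, 10, 2]
Insert 10: shifted 2 elements -> [-4, 0, 10, 23, 35, 2]
Insert 2: shifted 3 elements -> [-4, 0, 2, 10, 23, 35]


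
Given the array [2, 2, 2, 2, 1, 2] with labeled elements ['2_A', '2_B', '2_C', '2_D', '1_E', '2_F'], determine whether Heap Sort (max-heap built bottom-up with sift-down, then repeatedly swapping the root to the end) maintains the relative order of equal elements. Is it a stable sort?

Trace Heap Sort on the labeled array (the key is the number; the letter only tracks identity):
  Build max-heap: [2_A, 2_B, 2_C, 2_D, 1_E, 2_F]
  Swap root 2_A to index 5, re-heapify first 5 -> [2_F, 2_B, 2_C, 2_D, 1_E, 2_A]
  Swap root 2_F to index 4, re-heapify first 4 -> [2_B, 2_D, 2_C, 1_E, 2_F, 2_A]
  Swap root 2_B to index 3, re-heapify first 3 -> [2_D, 1_E, 2_C, 2_B, 2_F, 2_A]
  Swap root 2_D to index 2, re-heapify first 2 -> [2_C, 1_E, 2_D, 2_B, 2_F, 2_A]
  Swap root 2_C to index 1, re-heapify first 1 -> [1_E, 2_C, 2_D, 2_B, 2_F, 2_A]
Final order: [1_E, 2_C, 2_D, 2_B, 2_F, 2_A]
Equal keys:
  value 2: originally 2_A, 2_B, 2_C, 2_D, 2_F; after sorting 2_C, 2_D, 2_B, 2_F, 2_A -> order changed
Equal keys were reordered, so Heap Sort is not stable: heap construction and root-to-end swaps move elements without regard to the original order of equal keys. (One such input is enough; an unstable sort may happen to preserve order on other inputs, but it gives no guarantee.)
Answer: Not stable


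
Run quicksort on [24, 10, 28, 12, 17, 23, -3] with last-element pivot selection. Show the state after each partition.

Partition 1: pivot=-3 at index 0 -> [-3, 10, 28, 12, 17, 23, 24]
Partition 2: pivot=24 at index 5 -> [-3, 10, 12, 17, 23, 24, 28]
Partition 3: pivot=23 at index 4 -> [-3, 10, 12, 17, 23, 24, 28]
Partition 4: pivot=17 at index 3 -> [-3, 10, 12, 17, 23, 24, 28]
Partition 5: pivot=12 at index 2 -> [-3, 10, 12, 17, 23, 24, 28]


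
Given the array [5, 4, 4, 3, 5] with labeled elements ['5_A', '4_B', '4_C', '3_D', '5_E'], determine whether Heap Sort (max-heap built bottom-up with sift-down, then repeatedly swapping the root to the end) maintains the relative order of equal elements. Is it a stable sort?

Trace Heap Sort on the labeled array (the key is the number; the letter only tracks identity):
  Build max-heap: [5_A, 5_E, 4_C, 3_D, 4_B]
  Swap root 5_A to index 4, re-heapify first 4 -> [5_E, 4_B, 4_C, 3_D, 5_A]
  Swap root 5_E to index 3, re-heapify first 3 -> [4_B, 3_D, 4_C, 5_E, 5_A]
  Swap root 4_B to index 2, re-heapify first 2 -> [4_C, 3_D, 4_B, 5_E, 5_A]
  Swap root 4_C to index 1, re-heapify first 1 -> [3_D, 4_C, 4_B, 5_E, 5_A]
Final order: [3_D, 4_C, 4_B, 5_E, 5_A]
Equal keys:
  value 4: originally 4_B, 4_C; after sorting 4_C, 4_B -> order changed
  value 5: originally 5_A, 5_E; after sorting 5_E, 5_A -> order changed
Equal keys were reordered, so Heap Sort is not stable: heap construction and root-to-end swaps move elements without regard to the original order of equal keys. (One such input is enough; an unstable sort may happen to preserve order on other inputs, but it gives no guarantee.)
Answer: Not stable


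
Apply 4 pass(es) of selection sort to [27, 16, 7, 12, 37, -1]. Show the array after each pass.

Pass 1: Select minimum -1 at index 5, swap -> [-1, 16, 7, 12, 37, 27]
Pass 2: Select minimum 7 at index 2, swap -> [-1, 7, 16, 12, 37, 27]
Pass 3: Select minimum 12 at index 3, swap -> [-1, 7, 12, 16, 37, 27]
Pass 4: Select minimum 16 at index 3, swap -> [-1, 7, 12, 16, 37, 27]


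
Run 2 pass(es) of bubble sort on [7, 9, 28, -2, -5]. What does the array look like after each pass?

After pass 1: [7, 9, -2, -5, 28] (2 swaps)
After pass 2: [7, -2, -5, 9, 28] (2 swaps)
Total swaps: 4


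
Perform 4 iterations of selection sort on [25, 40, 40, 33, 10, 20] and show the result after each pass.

Pass 1: Select minimum 10 at index 4, swap -> [10, 40, 40, 33, 25, 20]
Pass 2: Select minimum 20 at index 5, swap -> [10, 20, 40, 33, 25, 40]
Pass 3: Select minimum 25 at index 4, swap -> [10, 20, 25, 33, 40, 40]
Pass 4: Select minimum 33 at index 3, swap -> [10, 20, 25, 33, 40, 40]


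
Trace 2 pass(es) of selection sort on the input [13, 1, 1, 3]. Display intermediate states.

Pass 1: Select minimum 1 at index 1, swap -> [1, 13, 1, 3]
Pass 2: Select minimum 1 at index 2, swap -> [1, 1, 13, 3]


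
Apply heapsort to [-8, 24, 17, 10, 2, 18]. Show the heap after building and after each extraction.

Build heap: [24, 10, 18, -8, 2, 17]
Extract 24: [18, 10, 17, -8, 2, 24]
Extract 18: [17, 10, 2, -8, 18, 24]
Extract 17: [10, -8, 2, 17, 18, 24]
Extract 10: [2, -8, 10, 17, 18, 24]
Extract 2: [-8, 2, 10, 17, 18, 24]


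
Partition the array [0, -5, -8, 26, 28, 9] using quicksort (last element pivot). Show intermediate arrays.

Partition 1: pivot=9 at index 3 -> [0, -5, -8, 9, 28, 26]
Partition 2: pivot=-8 at index 0 -> [-8, -5, 0, 9, 28, 26]
Partition 3: pivot=0 at index 2 -> [-8, -5, 0, 9, 28, 26]
Partition 4: pivot=26 at index 4 -> [-8, -5, 0, 9, 26, 28]


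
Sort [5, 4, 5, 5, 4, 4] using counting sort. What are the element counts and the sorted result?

Count array: [0, 0, 0, 0, 3, 3]
(count[i] = number of elements equal to i)
Cumulative count: [0, 0, 0, 0, 3, 6]
Sorted: [4, 4, 4, 5, 5, 5]


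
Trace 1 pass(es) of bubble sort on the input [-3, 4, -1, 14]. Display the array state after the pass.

After pass 1: [-3, -1, 4, 14] (1 swaps)
Total swaps: 1


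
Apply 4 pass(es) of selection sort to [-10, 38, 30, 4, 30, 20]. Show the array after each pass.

Pass 1: Select minimum -10 at index 0, swap -> [-10, 38, 30, 4, 30, 20]
Pass 2: Select minimum 4 at index 3, swap -> [-10, 4, 30, 38, 30, 20]
Pass 3: Select minimum 20 at index 5, swap -> [-10, 4, 20, 38, 30, 30]
Pass 4: Select minimum 30 at index 4, swap -> [-10, 4, 20, 30, 38, 30]


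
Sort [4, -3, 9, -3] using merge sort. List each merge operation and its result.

Divide and conquer:
  Merge [4] + [-3] -> [-3, 4]
  Merge [9] + [-3] -> [-3, 9]
  Merge [-3, 4] + [-3, 9] -> [-3, -3, 4, 9]


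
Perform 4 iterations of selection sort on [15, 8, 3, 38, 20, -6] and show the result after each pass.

Pass 1: Select minimum -6 at index 5, swap -> [-6, 8, 3, 38, 20, 15]
Pass 2: Select minimum 3 at index 2, swap -> [-6, 3, 8, 38, 20, 15]
Pass 3: Select minimum 8 at index 2, swap -> [-6, 3, 8, 38, 20, 15]
Pass 4: Select minimum 15 at index 5, swap -> [-6, 3, 8, 15, 20, 38]


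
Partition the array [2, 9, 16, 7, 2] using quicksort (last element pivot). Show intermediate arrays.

Partition 1: pivot=2 at index 1 -> [2, 2, 16, 7, 9]
Partition 2: pivot=9 at index 3 -> [2, 2, 7, 9, 16]


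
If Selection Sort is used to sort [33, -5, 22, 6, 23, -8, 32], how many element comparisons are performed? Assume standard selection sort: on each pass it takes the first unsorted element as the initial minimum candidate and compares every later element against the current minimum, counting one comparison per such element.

Pass 1: scan indices 1..6 for the minimum = 6 comparison(s); min is -8, place at index 0 -> [-8, -5, 22, 6, 23, 33, 32]
Pass 2: scan indices 2..6 for the minimum = 5 comparison(s); min is -5, place at index 1 -> [-8, -5, 22, 6, 23, 33, 32]
Pass 3: scan indices 3..6 for the minimum = 4 comparison(s); min is 6, place at index 2 -> [-8, -5, 6, 22, 23, 33, 32]
Pass 4: scan indices 4..6 for the minimum = 3 comparison(s); min is 22, place at index 3 -> [-8, -5, 6, 22, 23, 33, 32]
Pass 5: scan indices 5..6 for the minimum = 2 comparison(s); min is 23, place at index 4 -> [-8, -5, 6, 22, 23, 33, 32]
Pass 6: scan indices 6..6 for the minimum = 1 comparison(s); min is 32, place at index 5 -> [-8, -5, 6, 22, 23, 32, 33]
Selection sort always scans the whole unsorted suffix, so the count is (n-1) + (n-2) + ... + 1 = n(n-1)/2 = 7*6/2 = 21 regardless of the input order.
Total comparisons: 6 + 5 + 4 + 3 + 2 + 1 = 21


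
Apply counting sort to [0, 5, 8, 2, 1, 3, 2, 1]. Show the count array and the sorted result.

Count array: [1, 2, 2, 1, 0, 1, 0, 0, 1]
(count[i] = number of elements equal to i)
Cumulative count: [1, 3, 5, 6, 6, 7, 7, 7, 8]
Sorted: [0, 1, 1, 2, 2, 3, 5, 8]


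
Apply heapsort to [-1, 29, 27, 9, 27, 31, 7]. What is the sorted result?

Build heap: [31, 29, 27, 9, 27, -1, 7]
Extract 31: [29, 27, 27, 9, 7, -1, 31]
Extract 29: [27, 9, 27, -1, 7, 29, 31]
Extract 27: [27, 9, 7, -1, 27, 29, 31]
Extract 27: [9, -1, 7, 27, 27, 29, 31]
Extract 9: [7, -1, 9, 27, 27, 29, 31]
Extract 7: [-1, 7, 9, 27, 27, 29, 31]


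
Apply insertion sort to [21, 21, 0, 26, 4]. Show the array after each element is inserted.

First element 21 is already 'sorted'
Insert 21: shifted 0 elements -> [21, 21, 0, 26, 4]
Insert 0: shifted 2 elements -> [0, 21, 21, 26, 4]
Insert 26: shifted 0 elements -> [0, 21, 21, 26, 4]
Insert 4: shifted 3 elements -> [0, 4, 21, 21, 26]


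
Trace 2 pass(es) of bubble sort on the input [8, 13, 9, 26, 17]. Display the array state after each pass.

After pass 1: [8, 9, 13, 17, 26] (2 swaps)
After pass 2: [8, 9, 13, 17, 26] (0 swaps)
Total swaps: 2


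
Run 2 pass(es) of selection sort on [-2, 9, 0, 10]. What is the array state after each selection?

Pass 1: Select minimum -2 at index 0, swap -> [-2, 9, 0, 10]
Pass 2: Select minimum 0 at index 2, swap -> [-2, 0, 9, 10]


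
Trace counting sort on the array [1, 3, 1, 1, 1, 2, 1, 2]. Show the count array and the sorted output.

Count array: [0, 5, 2, 1]
(count[i] = number of elements equal to i)
Cumulative count: [0, 5, 7, 8]
Sorted: [1, 1, 1, 1, 1, 2, 2, 3]


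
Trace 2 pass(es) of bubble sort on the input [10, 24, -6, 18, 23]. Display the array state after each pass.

After pass 1: [10, -6, 18, 23, 24] (3 swaps)
After pass 2: [-6, 10, 18, 23, 24] (1 swaps)
Total swaps: 4


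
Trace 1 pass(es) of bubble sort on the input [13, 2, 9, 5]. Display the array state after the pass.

After pass 1: [2, 9, 5, 13] (3 swaps)
Total swaps: 3


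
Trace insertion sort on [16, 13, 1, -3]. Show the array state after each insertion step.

First element 16 is already 'sorted'
Insert 13: shifted 1 elements -> [13, 16, 1, -3]
Insert 1: shifted 2 elements -> [1, 13, 16, -3]
Insert -3: shifted 3 elements -> [-3, 1, 13, 16]


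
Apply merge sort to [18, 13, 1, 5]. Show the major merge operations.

Divide and conquer:
  Merge [18] + [13] -> [13, 18]
  Merge [1] + [5] -> [1, 5]
  Merge [13, 18] + [1, 5] -> [1, 5, 13, 18]


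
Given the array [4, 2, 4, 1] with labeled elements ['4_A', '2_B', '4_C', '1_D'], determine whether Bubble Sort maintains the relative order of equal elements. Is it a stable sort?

Trace Bubble Sort on the labeled array (the key is the number; the letter only tracks identity):
  After pass 1: [2_B, 4_A, 1_D, 4_C]
  After pass 2: [2_B, 1_D, 4_A, 4_C]
  After pass 3: [1_D, 2_B, 4_A, 4_C]
Final order: [1_D, 2_B, 4_A, 4_C]
Equal keys:
  value 4: originally 4_A, 4_C; after sorting 4_A, 4_C -> order preserved
All equal keys kept their original relative order. Bubble Sort is stable: it only swaps adjacent elements when the left one is strictly greater, so equal keys never move past each other.
Answer: Stable


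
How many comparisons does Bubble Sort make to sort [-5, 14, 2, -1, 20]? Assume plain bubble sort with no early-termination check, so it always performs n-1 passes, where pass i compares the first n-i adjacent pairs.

Pass 1: compare adjacent pairs (0,1)..(3,4) = 4 comparison(s), 2 swap(s) -> [-5, 2, -1, 14, 20]
Pass 2: compare adjacent pairs (0,1)..(2,3) = 3 comparison(s), 1 swap(s) -> [-5, -1, 2, 14, 20]
Pass 3: compare adjacent pairs (0,1)..(1,2) = 2 comparison(s), 0 swap(s) -> [-5, -1, 2, 14, 20]
Pass 4: compare adjacent pairs (0,1)..(0,1) = 1 comparison(s), 0 swap(s) -> [-5, -1, 2, 14, 20]
Total comparisons: 4 + 3 + 2 + 1 = 10


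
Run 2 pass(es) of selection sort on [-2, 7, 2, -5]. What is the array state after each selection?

Pass 1: Select minimum -5 at index 3, swap -> [-5, 7, 2, -2]
Pass 2: Select minimum -2 at index 3, swap -> [-5, -2, 2, 7]


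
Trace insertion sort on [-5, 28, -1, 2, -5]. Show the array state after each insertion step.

First element -5 is already 'sorted'
Insert 28: shifted 0 elements -> [-5, 28, -1, 2, -5]
Insert -1: shifted 1 elements -> [-5, -1, 28, 2, -5]
Insert 2: shifted 1 elements -> [-5, -1, 2, 28, -5]
Insert -5: shifted 3 elements -> [-5, -5, -1, 2, 28]


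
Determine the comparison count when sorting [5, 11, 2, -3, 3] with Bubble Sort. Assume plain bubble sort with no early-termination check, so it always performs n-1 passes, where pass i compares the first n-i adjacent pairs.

Pass 1: compare adjacent pairs (0,1)..(3,4) = 4 comparison(s), 3 swap(s) -> [5, 2, -3, 3, 11]
Pass 2: compare adjacent pairs (0,1)..(2,3) = 3 comparison(s), 3 swap(s) -> [2, -3, 3, 5, 11]
Pass 3: compare adjacent pairs (0,1)..(1,2) = 2 comparison(s), 1 swap(s) -> [-3, 2, 3, 5, 11]
Pass 4: compare adjacent pairs (0,1)..(0,1) = 1 comparison(s), 0 swap(s) -> [-3, 2, 3, 5, 11]
Total comparisons: 4 + 3 + 2 + 1 = 10


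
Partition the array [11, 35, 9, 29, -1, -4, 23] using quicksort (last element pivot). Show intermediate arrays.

Partition 1: pivot=23 at index 4 -> [11, 9, -1, -4, 23, 29, 35]
Partition 2: pivot=-4 at index 0 -> [-4, 9, -1, 11, 23, 29, 35]
Partition 3: pivot=11 at index 3 -> [-4, 9, -1, 11, 23, 29, 35]
Partition 4: pivot=-1 at index 1 -> [-4, -1, 9, 11, 23, 29, 35]
Partition 5: pivot=35 at index 6 -> [-4, -1, 9, 11, 23, 29, 35]


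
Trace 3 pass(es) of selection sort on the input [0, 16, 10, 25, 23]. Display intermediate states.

Pass 1: Select minimum 0 at index 0, swap -> [0, 16, 10, 25, 23]
Pass 2: Select minimum 10 at index 2, swap -> [0, 10, 16, 25, 23]
Pass 3: Select minimum 16 at index 2, swap -> [0, 10, 16, 25, 23]


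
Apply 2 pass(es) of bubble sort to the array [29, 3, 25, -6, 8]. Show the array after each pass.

After pass 1: [3, 25, -6, 8, 29] (4 swaps)
After pass 2: [3, -6, 8, 25, 29] (2 swaps)
Total swaps: 6


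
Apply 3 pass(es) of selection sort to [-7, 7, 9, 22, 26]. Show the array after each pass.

Pass 1: Select minimum -7 at index 0, swap -> [-7, 7, 9, 22, 26]
Pass 2: Select minimum 7 at index 1, swap -> [-7, 7, 9, 22, 26]
Pass 3: Select minimum 9 at index 2, swap -> [-7, 7, 9, 22, 26]


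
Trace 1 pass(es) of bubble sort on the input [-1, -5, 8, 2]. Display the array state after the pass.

After pass 1: [-5, -1, 2, 8] (2 swaps)
Total swaps: 2


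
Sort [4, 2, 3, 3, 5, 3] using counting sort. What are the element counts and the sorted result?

Count array: [0, 0, 1, 3, 1, 1]
(count[i] = number of elements equal to i)
Cumulative count: [0, 0, 1, 4, 5, 6]
Sorted: [2, 3, 3, 3, 4, 5]


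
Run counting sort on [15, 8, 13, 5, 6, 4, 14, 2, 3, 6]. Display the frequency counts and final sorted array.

Count array: [0, 0, 1, 1, 1, 1, 2, 0, 1, 0, 0, 0, 0, 1, 1, 1]
(count[i] = number of elements equal to i)
Cumulative count: [0, 0, 1, 2, 3, 4, 6, 6, 7, 7, 7, 7, 7, 8, 9, 10]
Sorted: [2, 3, 4, 5, 6, 6, 8, 13, 14, 15]


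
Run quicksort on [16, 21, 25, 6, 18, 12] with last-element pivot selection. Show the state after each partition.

Partition 1: pivot=12 at index 1 -> [6, 12, 25, 16, 18, 21]
Partition 2: pivot=21 at index 4 -> [6, 12, 16, 18, 21, 25]
Partition 3: pivot=18 at index 3 -> [6, 12, 16, 18, 21, 25]


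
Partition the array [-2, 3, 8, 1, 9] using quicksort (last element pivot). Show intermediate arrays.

Partition 1: pivot=9 at index 4 -> [-2, 3, 8, 1, 9]
Partition 2: pivot=1 at index 1 -> [-2, 1, 8, 3, 9]
Partition 3: pivot=3 at index 2 -> [-2, 1, 3, 8, 9]


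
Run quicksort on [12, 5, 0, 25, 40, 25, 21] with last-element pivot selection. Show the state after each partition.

Partition 1: pivot=21 at index 3 -> [12, 5, 0, 21, 40, 25, 25]
Partition 2: pivot=0 at index 0 -> [0, 5, 12, 21, 40, 25, 25]
Partition 3: pivot=12 at index 2 -> [0, 5, 12, 21, 40, 25, 25]
Partition 4: pivot=25 at index 5 -> [0, 5, 12, 21, 25, 25, 40]


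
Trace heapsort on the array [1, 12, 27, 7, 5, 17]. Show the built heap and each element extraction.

Build heap: [27, 12, 17, 7, 5, 1]
Extract 27: [17, 12, 1, 7, 5, 27]
Extract 17: [12, 7, 1, 5, 17, 27]
Extract 12: [7, 5, 1, 12, 17, 27]
Extract 7: [5, 1, 7, 12, 17, 27]
Extract 5: [1, 5, 7, 12, 17, 27]


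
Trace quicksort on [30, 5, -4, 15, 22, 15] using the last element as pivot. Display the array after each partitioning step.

Partition 1: pivot=15 at index 3 -> [5, -4, 15, 15, 22, 30]
Partition 2: pivot=15 at index 2 -> [5, -4, 15, 15, 22, 30]
Partition 3: pivot=-4 at index 0 -> [-4, 5, 15, 15, 22, 30]
Partition 4: pivot=30 at index 5 -> [-4, 5, 15, 15, 22, 30]


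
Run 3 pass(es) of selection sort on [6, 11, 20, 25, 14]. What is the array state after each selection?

Pass 1: Select minimum 6 at index 0, swap -> [6, 11, 20, 25, 14]
Pass 2: Select minimum 11 at index 1, swap -> [6, 11, 20, 25, 14]
Pass 3: Select minimum 14 at index 4, swap -> [6, 11, 14, 25, 20]


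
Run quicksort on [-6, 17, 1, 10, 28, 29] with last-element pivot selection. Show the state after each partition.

Partition 1: pivot=29 at index 5 -> [-6, 17, 1, 10, 28, 29]
Partition 2: pivot=28 at index 4 -> [-6, 17, 1, 10, 28, 29]
Partition 3: pivot=10 at index 2 -> [-6, 1, 10, 17, 28, 29]
Partition 4: pivot=1 at index 1 -> [-6, 1, 10, 17, 28, 29]


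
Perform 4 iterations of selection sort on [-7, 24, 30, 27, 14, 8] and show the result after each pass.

Pass 1: Select minimum -7 at index 0, swap -> [-7, 24, 30, 27, 14, 8]
Pass 2: Select minimum 8 at index 5, swap -> [-7, 8, 30, 27, 14, 24]
Pass 3: Select minimum 14 at index 4, swap -> [-7, 8, 14, 27, 30, 24]
Pass 4: Select minimum 24 at index 5, swap -> [-7, 8, 14, 24, 30, 27]


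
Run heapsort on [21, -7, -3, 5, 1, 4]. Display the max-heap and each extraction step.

Build heap: [21, 5, 4, -7, 1, -3]
Extract 21: [5, 1, 4, -7, -3, 21]
Extract 5: [4, 1, -3, -7, 5, 21]
Extract 4: [1, -7, -3, 4, 5, 21]
Extract 1: [-3, -7, 1, 4, 5, 21]
Extract -3: [-7, -3, 1, 4, 5, 21]


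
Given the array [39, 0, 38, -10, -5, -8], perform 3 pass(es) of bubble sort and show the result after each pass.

After pass 1: [0, 38, -10, -5, -8, 39] (5 swaps)
After pass 2: [0, -10, -5, -8, 38, 39] (3 swaps)
After pass 3: [-10, -5, -8, 0, 38, 39] (3 swaps)
Total swaps: 11


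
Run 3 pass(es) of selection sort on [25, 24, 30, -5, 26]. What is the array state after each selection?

Pass 1: Select minimum -5 at index 3, swap -> [-5, 24, 30, 25, 26]
Pass 2: Select minimum 24 at index 1, swap -> [-5, 24, 30, 25, 26]
Pass 3: Select minimum 25 at index 3, swap -> [-5, 24, 25, 30, 26]


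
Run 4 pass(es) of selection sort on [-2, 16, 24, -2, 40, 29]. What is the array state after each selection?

Pass 1: Select minimum -2 at index 0, swap -> [-2, 16, 24, -2, 40, 29]
Pass 2: Select minimum -2 at index 3, swap -> [-2, -2, 24, 16, 40, 29]
Pass 3: Select minimum 16 at index 3, swap -> [-2, -2, 16, 24, 40, 29]
Pass 4: Select minimum 24 at index 3, swap -> [-2, -2, 16, 24, 40, 29]


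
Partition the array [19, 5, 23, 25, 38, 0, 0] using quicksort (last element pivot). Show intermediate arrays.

Partition 1: pivot=0 at index 1 -> [0, 0, 23, 25, 38, 19, 5]
Partition 2: pivot=5 at index 2 -> [0, 0, 5, 25, 38, 19, 23]
Partition 3: pivot=23 at index 4 -> [0, 0, 5, 19, 23, 25, 38]
Partition 4: pivot=38 at index 6 -> [0, 0, 5, 19, 23, 25, 38]


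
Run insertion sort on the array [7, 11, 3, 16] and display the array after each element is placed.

First element 7 is already 'sorted'
Insert 11: shifted 0 elements -> [7, 11, 3, 16]
Insert 3: shifted 2 elements -> [3, 7, 11, 16]
Insert 16: shifted 0 elements -> [3, 7, 11, 16]
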